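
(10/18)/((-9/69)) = -115/27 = -4.26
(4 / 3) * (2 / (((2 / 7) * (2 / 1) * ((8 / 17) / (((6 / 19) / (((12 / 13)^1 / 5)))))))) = 7735 / 456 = 16.96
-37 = -37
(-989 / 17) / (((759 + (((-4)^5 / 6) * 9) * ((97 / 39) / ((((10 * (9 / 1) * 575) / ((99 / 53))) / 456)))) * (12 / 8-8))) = 301397750 / 23441755821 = 0.01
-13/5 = -2.60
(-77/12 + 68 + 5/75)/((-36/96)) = -822/5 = -164.40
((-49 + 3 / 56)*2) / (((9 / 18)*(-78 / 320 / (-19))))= -4166320 / 273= -15261.25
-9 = -9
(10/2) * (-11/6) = -55/6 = -9.17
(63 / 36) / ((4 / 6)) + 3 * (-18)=-51.38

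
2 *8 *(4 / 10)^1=32 / 5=6.40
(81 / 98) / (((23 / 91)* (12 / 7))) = 351 / 184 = 1.91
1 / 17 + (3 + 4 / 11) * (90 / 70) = 5738 / 1309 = 4.38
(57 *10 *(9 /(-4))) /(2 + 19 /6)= -7695 /31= -248.23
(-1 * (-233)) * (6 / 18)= 233 / 3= 77.67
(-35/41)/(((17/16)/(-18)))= 14.46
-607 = -607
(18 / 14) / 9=0.14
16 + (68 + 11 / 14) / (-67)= 14045 / 938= 14.97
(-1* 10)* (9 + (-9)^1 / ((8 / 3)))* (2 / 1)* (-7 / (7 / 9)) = 2025 / 2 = 1012.50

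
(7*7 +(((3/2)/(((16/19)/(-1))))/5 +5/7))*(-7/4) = -86.38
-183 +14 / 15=-2731 / 15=-182.07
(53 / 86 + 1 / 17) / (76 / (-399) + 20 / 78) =29939 / 2924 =10.24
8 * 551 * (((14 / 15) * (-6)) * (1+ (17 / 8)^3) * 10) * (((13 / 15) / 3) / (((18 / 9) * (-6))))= 54402985 / 864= 62966.42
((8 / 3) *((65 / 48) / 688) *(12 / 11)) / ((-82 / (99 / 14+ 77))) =-6955 / 1184736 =-0.01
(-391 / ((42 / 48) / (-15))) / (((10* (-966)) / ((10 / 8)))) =-85 / 98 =-0.87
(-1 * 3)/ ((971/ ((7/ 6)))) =-7/ 1942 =-0.00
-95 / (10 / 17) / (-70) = 323 / 140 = 2.31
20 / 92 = 5 / 23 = 0.22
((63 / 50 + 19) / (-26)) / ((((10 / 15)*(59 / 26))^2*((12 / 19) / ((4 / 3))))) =-250211 / 348100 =-0.72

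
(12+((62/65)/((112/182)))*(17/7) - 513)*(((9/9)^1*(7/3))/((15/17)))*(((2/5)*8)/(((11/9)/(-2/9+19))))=-799992596/12375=-64645.87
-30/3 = -10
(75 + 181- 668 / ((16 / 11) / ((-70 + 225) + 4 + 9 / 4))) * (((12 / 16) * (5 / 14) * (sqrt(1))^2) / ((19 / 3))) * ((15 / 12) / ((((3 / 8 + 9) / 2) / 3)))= -10626921 / 4256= -2496.93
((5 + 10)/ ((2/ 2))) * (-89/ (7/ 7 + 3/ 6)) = -890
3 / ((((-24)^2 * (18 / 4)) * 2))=1 / 1728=0.00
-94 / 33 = -2.85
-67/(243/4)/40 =-67/2430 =-0.03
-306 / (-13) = 306 / 13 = 23.54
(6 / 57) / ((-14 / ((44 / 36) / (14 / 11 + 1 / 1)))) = -121 / 29925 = -0.00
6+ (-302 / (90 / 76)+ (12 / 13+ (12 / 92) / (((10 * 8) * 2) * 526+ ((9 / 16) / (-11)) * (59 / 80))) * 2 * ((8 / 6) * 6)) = -287298683847362 / 1226446298415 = -234.25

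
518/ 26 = 259/ 13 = 19.92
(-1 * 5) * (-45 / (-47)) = -225 / 47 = -4.79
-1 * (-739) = 739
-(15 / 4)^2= -225 / 16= -14.06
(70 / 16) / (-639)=-0.01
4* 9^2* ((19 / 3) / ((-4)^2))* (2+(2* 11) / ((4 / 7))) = 41553 / 8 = 5194.12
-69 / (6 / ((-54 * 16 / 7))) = 9936 / 7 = 1419.43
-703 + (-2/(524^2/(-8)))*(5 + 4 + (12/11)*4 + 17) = -132705679/188771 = -703.00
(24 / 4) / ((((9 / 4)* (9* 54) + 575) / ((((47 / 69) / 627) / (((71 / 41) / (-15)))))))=-820 / 24232087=-0.00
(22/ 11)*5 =10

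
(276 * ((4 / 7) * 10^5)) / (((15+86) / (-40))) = -4416000000 / 707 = -6246110.33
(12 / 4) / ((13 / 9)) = 27 / 13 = 2.08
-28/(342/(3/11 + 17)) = -140/99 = -1.41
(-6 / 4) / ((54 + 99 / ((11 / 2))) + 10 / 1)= -3 / 164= -0.02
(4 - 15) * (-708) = 7788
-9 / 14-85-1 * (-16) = -975 / 14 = -69.64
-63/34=-1.85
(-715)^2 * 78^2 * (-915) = -2845918003500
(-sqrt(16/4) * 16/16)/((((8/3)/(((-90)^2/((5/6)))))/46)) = -335340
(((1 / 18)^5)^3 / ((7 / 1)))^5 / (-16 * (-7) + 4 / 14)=1 / 26378651414035180629253313620528617594094246732402681825209329428858301926622665949616379791358820352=0.00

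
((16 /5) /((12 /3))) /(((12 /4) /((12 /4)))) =4 /5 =0.80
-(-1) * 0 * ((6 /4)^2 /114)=0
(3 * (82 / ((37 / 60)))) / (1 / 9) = 132840 / 37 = 3590.27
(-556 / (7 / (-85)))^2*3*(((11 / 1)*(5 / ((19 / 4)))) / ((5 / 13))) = 3832699041600 / 931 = 4116755146.72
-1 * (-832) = 832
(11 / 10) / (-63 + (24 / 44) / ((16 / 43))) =-484 / 27075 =-0.02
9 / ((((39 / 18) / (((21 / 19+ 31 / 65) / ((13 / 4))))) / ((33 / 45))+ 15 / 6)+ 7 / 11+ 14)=515856 / 1330069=0.39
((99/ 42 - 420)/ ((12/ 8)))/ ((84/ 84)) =-1949/ 7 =-278.43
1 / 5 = 0.20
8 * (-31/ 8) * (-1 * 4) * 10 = 1240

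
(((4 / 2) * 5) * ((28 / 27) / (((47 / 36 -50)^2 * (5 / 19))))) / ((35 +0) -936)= -51072 / 2768781109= -0.00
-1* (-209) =209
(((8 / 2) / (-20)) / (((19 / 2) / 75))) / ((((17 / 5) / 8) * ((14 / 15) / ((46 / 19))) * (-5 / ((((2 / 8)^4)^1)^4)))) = 5175 / 11531718754304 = 0.00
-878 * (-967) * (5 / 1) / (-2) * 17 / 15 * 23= -55328194.33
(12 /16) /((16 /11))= 33 /64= 0.52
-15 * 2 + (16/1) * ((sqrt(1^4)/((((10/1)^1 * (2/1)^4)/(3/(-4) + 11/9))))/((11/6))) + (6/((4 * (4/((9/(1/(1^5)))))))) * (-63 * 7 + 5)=-990973/660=-1501.47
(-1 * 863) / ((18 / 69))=-19849 / 6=-3308.17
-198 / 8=-99 / 4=-24.75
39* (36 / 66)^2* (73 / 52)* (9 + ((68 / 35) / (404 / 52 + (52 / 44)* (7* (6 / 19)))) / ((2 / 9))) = 19151432397 / 119456645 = 160.32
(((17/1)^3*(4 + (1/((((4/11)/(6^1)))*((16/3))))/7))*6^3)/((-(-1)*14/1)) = 131987745/392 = 336703.43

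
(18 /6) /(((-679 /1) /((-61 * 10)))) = 1830 /679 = 2.70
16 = 16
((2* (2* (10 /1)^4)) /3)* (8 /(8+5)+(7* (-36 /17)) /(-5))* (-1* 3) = -31648000 /221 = -143203.62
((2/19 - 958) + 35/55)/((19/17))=-3401139/3971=-856.49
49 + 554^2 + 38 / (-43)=13199457 / 43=306964.12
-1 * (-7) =7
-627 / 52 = -12.06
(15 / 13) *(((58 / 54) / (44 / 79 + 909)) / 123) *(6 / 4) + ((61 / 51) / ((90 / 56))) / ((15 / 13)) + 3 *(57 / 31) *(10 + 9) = 1723980911268739 / 16348572472050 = 105.45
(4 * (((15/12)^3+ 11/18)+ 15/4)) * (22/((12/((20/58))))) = 200035/12528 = 15.97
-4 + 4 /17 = -64 /17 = -3.76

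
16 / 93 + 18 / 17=1946 / 1581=1.23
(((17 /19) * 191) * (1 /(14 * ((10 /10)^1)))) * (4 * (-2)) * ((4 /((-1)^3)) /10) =25976 /665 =39.06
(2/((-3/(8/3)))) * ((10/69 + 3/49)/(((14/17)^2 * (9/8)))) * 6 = -12891712/4473063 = -2.88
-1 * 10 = -10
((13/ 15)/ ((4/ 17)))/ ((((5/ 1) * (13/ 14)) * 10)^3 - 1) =75803/ 2059666920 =0.00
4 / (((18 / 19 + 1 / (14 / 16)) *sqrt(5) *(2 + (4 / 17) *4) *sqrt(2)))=2261 *sqrt(10) / 34750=0.21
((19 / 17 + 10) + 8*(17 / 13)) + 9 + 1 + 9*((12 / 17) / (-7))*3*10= 6733 / 1547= 4.35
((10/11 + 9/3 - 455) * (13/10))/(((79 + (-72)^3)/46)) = 1483638/20524295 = 0.07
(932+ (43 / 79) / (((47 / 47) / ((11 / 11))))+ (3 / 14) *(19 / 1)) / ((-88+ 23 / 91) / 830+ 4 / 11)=3631.46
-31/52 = -0.60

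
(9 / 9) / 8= 1 / 8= 0.12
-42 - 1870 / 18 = -145.89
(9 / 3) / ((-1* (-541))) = 3 / 541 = 0.01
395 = 395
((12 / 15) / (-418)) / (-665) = 2 / 694925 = 0.00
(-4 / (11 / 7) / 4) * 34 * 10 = -2380 / 11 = -216.36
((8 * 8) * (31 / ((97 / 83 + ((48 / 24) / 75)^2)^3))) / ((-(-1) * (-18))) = -11216852789062500000 / 162732882064582493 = -68.93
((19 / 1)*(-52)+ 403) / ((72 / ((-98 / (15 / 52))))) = 8281 / 3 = 2760.33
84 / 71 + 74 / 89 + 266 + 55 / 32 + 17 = 57979769 / 202208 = 286.73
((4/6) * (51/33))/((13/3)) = 34/143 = 0.24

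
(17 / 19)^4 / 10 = 83521 / 1303210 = 0.06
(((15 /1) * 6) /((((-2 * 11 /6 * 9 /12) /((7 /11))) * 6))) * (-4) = 1680 /121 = 13.88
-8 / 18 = -4 / 9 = -0.44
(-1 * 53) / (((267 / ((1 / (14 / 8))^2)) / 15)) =-0.97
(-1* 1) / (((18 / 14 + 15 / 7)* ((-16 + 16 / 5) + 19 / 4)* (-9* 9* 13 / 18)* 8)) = -0.00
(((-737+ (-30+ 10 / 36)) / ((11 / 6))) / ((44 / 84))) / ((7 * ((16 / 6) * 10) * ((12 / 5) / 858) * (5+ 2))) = -538239 / 2464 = -218.44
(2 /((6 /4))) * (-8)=-32 /3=-10.67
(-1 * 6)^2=36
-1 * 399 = -399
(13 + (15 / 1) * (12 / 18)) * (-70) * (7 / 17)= -662.94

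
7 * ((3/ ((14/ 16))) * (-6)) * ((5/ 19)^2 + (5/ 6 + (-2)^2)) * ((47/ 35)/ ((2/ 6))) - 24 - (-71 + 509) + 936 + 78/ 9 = -12786944/ 5415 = -2361.39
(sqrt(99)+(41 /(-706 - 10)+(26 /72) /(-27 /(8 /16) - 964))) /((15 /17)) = 11.21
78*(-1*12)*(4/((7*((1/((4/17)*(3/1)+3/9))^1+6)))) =-22048/287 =-76.82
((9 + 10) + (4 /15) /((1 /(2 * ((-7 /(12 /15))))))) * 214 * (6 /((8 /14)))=32207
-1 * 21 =-21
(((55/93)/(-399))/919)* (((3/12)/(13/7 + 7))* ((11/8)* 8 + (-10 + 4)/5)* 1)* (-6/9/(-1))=-0.00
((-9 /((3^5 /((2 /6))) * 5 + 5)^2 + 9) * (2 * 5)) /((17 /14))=839317437 /11324125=74.12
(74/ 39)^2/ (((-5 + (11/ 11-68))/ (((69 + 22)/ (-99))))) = 9583/ 208494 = 0.05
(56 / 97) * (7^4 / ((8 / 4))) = 693.07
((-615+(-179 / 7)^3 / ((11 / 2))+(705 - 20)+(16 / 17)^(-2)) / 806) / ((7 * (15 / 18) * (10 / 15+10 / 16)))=-25810119099 / 52792419680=-0.49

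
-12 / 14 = -6 / 7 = -0.86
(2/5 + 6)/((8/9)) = 36/5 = 7.20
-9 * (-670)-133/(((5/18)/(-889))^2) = -34056361782/25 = -1362254471.28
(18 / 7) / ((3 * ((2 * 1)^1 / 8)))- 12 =-60 / 7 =-8.57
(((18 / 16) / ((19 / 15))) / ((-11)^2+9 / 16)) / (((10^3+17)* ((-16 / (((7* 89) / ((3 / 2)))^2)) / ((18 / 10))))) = -1164387 / 8351830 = -0.14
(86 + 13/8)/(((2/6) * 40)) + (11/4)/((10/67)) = 7999/320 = 25.00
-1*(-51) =51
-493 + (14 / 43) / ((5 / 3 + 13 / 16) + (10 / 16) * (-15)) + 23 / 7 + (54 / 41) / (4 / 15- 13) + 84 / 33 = -4182328785450 / 8582313971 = -487.32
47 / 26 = 1.81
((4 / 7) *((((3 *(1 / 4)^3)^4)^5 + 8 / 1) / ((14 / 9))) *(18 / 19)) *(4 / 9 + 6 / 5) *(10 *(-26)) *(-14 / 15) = 15344607983341068836801548708907727675987 / 13811509643702641491891120235725455360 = 1111.00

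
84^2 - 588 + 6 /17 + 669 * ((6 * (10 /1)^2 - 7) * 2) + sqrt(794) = sqrt(794) + 13598340 /17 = 799930.53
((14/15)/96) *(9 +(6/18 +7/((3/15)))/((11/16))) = 13951/23760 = 0.59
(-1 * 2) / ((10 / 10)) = -2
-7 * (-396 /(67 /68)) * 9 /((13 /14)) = 23750496 /871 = 27268.08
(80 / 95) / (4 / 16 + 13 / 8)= 128 / 285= 0.45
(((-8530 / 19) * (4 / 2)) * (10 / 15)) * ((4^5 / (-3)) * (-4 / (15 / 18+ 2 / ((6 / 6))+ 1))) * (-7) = 1956577280 / 1311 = 1492431.18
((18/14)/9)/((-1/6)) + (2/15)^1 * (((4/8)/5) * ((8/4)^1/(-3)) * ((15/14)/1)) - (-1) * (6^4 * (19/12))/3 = 683.13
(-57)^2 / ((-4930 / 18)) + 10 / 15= -82793 / 7395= -11.20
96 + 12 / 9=292 / 3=97.33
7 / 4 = 1.75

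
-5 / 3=-1.67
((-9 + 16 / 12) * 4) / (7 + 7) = -2.19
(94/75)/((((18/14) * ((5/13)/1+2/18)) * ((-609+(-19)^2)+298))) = 4277/108750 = 0.04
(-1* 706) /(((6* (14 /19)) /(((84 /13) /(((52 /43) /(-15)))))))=4326015 /338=12798.86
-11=-11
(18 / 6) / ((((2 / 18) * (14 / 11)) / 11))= 3267 / 14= 233.36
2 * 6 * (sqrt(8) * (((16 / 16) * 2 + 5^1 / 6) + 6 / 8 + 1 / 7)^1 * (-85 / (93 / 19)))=-1010990 * sqrt(2) / 651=-2196.25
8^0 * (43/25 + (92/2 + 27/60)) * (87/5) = 419079/500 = 838.16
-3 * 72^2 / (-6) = 2592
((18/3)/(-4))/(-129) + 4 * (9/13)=3109/1118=2.78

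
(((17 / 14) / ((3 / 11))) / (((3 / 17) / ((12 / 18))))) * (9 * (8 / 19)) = 25432 / 399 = 63.74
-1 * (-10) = 10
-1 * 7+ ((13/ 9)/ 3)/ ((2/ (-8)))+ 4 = -133/ 27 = -4.93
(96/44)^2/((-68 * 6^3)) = -2/6171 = -0.00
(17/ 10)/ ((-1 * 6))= -17/ 60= -0.28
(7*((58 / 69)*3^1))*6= 105.91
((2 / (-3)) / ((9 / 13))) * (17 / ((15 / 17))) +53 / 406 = -3029219 / 164430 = -18.42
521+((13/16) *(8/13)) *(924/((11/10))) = 941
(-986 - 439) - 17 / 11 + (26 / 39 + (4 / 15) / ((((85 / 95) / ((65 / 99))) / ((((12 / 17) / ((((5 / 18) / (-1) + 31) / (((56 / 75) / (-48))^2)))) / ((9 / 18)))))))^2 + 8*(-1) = -231816877473923850708104 / 161646129742672265625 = -1434.10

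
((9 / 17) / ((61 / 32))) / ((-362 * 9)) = -16 / 187697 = -0.00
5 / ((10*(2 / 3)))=3 / 4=0.75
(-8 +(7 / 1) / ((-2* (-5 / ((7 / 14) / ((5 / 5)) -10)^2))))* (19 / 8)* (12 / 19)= 6621 / 80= 82.76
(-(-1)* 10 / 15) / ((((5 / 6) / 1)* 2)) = 2 / 5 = 0.40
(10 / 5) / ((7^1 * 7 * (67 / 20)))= 40 / 3283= 0.01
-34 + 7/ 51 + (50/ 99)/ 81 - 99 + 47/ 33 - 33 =-22415900/ 136323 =-164.43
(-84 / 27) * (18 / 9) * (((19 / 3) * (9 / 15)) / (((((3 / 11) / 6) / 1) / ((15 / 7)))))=-1114.67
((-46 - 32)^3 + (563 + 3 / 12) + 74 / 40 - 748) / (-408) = 4747349 / 4080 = 1163.57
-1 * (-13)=13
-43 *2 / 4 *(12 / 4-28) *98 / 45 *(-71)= -747985 / 9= -83109.44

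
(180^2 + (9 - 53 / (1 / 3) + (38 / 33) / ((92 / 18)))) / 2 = 8159307 / 506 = 16125.11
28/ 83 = 0.34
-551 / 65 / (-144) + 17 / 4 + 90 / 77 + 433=438.48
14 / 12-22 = -125 / 6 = -20.83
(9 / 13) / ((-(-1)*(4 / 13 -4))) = -3 / 16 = -0.19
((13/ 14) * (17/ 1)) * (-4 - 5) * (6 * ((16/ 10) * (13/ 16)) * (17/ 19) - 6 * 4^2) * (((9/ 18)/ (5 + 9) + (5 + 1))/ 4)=19083.94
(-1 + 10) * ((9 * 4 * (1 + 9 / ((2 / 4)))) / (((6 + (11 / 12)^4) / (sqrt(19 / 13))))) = 127650816 * sqrt(247) / 1807741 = 1109.78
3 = 3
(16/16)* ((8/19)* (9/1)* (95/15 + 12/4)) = 672/19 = 35.37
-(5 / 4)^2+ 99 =1559 / 16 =97.44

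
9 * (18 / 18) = 9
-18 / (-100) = 0.18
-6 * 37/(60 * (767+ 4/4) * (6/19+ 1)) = -703/192000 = -0.00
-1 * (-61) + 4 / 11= 675 / 11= 61.36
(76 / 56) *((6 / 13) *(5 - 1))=228 / 91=2.51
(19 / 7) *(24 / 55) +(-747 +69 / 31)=-8874744 / 11935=-743.59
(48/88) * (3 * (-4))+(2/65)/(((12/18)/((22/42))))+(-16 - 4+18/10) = -24746/1001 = -24.72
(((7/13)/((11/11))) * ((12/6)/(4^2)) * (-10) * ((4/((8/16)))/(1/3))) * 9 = -1890/13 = -145.38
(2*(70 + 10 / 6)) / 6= 215 / 9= 23.89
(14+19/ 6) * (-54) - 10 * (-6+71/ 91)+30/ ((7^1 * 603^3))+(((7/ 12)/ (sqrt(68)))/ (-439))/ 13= -5818110154133/ 6650772219 - 7 * sqrt(17)/ 2328456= -874.80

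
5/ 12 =0.42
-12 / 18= -2 / 3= -0.67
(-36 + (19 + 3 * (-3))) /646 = -13 /323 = -0.04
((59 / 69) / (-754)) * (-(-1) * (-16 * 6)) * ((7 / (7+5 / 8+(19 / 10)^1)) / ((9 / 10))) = 2643200 / 29732859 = 0.09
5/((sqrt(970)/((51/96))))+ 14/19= 17*sqrt(970)/6208+ 14/19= 0.82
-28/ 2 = -14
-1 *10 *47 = -470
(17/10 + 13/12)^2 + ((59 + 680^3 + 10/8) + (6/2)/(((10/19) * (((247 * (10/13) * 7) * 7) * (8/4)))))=11093163358943/35280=314432068.00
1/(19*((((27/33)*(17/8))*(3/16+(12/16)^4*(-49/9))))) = -22528/1142451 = -0.02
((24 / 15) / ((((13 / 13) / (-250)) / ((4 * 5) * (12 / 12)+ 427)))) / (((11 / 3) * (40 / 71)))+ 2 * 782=-934906 / 11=-84991.45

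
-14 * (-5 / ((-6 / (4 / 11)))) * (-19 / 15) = 5.37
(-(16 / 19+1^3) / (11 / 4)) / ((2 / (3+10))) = -910 / 209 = -4.35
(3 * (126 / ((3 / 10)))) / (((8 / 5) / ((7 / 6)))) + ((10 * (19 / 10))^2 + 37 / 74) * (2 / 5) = 21267 / 20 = 1063.35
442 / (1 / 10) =4420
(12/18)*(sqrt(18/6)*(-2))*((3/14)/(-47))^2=-3*sqrt(3)/108241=-0.00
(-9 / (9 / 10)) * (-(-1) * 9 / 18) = -5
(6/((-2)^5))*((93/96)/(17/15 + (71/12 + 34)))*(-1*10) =2325/52544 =0.04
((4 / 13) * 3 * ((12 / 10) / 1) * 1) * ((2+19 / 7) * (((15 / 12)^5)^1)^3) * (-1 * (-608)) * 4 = 34442138671875 / 95420416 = 360951.46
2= 2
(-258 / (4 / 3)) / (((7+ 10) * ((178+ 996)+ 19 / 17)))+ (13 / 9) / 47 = 118567 / 5633514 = 0.02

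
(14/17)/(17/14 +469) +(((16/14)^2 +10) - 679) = -3661382583/5483639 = -667.69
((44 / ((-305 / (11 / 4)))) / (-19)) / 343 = 121 / 1987685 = 0.00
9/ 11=0.82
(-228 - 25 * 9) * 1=-453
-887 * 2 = -1774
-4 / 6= -2 / 3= -0.67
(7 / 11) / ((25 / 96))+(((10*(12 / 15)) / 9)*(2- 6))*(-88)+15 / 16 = 12524293 / 39600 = 316.27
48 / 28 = 12 / 7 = 1.71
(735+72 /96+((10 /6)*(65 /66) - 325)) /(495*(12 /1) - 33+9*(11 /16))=653228 /9366489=0.07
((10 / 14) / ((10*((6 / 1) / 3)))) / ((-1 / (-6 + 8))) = -1 / 14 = -0.07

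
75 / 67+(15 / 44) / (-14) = 45195 / 41272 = 1.10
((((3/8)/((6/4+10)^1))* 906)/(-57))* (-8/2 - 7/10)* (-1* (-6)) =63873/4370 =14.62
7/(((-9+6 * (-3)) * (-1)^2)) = -7/27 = -0.26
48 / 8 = 6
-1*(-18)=18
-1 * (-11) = 11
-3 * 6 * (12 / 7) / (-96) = 9 / 28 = 0.32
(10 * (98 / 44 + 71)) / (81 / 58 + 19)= 467190 / 13013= 35.90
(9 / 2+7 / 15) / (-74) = -149 / 2220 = -0.07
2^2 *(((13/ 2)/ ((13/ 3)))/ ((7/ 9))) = 54/ 7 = 7.71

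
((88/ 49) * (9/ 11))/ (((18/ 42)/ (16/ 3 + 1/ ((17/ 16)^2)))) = 43136/ 2023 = 21.32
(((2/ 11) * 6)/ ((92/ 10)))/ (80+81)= 30/ 40733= 0.00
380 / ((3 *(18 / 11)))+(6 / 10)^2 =52493 / 675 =77.77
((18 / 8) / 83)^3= 729 / 36594368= 0.00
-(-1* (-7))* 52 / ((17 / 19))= -6916 / 17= -406.82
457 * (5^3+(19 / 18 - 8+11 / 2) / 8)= 4107059 / 72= 57042.49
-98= -98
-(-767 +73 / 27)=20636 / 27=764.30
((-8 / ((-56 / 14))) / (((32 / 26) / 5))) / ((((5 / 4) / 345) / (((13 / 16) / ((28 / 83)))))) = 4839315 / 896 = 5401.02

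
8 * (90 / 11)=720 / 11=65.45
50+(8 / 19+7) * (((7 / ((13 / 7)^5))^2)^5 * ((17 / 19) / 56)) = 7190098153779795034121414481914641595225897089557475458683371 / 143801959596371900131350556274621089697766642509647920511112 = 50.00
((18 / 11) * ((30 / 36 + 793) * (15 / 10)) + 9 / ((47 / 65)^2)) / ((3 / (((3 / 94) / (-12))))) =-1.74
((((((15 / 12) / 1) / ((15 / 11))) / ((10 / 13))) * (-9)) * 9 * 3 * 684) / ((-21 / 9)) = 5942079 / 70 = 84886.84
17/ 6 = 2.83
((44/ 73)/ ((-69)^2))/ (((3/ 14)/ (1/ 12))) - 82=-256493960/ 3127977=-82.00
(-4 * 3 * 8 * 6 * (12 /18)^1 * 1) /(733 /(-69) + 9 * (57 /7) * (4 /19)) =-185472 /2321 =-79.91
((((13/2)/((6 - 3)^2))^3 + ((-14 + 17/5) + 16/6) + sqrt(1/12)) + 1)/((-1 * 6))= 191191/174960 - sqrt(3)/36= 1.04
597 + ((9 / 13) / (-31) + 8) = 243806 / 403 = 604.98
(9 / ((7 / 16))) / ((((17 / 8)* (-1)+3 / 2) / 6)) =-6912 / 35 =-197.49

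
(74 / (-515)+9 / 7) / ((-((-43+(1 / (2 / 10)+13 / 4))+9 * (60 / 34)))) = 279956 / 4625215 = 0.06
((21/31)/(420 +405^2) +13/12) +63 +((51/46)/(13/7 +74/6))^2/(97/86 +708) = 374368040844475858511/5841892845124858680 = 64.08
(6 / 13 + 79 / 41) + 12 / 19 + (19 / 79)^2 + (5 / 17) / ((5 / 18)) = 4.14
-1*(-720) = 720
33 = 33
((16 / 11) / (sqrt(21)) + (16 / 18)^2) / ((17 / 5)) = 80*sqrt(21) / 3927 + 320 / 1377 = 0.33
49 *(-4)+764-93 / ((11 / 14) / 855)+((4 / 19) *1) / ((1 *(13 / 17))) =-273418866 / 2717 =-100632.63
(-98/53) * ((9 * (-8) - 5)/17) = 7546/901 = 8.38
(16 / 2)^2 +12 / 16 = 259 / 4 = 64.75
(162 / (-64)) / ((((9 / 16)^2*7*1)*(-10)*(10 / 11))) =22 / 175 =0.13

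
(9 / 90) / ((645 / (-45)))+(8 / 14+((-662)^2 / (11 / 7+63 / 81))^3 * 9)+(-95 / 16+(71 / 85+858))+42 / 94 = 11388469893072377315887650079 / 194911933552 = 58428797485783905.82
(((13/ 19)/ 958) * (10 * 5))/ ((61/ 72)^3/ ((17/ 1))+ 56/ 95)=10310976000/ 180532844389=0.06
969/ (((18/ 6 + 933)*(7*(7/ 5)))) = 1615/ 15288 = 0.11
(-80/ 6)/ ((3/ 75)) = -1000/ 3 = -333.33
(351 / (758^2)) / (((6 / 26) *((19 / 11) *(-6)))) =-5577 / 21833432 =-0.00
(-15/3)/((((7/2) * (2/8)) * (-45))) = 8/63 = 0.13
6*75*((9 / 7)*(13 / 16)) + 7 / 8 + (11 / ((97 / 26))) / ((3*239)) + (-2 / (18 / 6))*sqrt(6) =917150671 / 1947372 - 2*sqrt(6) / 3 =469.34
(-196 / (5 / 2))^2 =6146.56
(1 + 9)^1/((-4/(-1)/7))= 35/2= 17.50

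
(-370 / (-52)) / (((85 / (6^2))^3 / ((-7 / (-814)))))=81648 / 17563975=0.00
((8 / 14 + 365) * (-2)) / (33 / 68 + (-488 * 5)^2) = -348024 / 2833913831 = -0.00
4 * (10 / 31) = 40 / 31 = 1.29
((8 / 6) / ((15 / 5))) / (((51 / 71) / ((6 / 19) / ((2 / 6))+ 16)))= 91448 / 8721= 10.49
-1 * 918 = -918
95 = 95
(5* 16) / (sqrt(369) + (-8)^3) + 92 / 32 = 1138629 / 418840 - 48* sqrt(41) / 52355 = 2.71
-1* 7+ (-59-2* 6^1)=-78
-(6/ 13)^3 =-0.10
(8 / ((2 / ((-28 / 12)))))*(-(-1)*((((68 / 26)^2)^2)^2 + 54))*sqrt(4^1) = -102471228374480 / 2447192163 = -41872.98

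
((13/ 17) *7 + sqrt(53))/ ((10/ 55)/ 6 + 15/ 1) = 3003/ 8432 + 33 *sqrt(53)/ 496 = 0.84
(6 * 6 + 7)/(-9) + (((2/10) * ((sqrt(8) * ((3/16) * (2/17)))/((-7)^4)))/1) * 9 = -43/9 + 27 * sqrt(2)/816340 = -4.78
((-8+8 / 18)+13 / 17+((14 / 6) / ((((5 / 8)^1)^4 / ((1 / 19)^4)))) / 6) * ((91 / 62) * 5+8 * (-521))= 2425606012198127 / 85848958750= 28254.34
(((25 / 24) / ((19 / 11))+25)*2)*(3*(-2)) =-11675 / 38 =-307.24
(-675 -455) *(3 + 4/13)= -48590/13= -3737.69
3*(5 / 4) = 15 / 4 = 3.75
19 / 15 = 1.27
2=2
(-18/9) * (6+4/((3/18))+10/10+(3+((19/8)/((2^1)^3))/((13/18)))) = -14315/208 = -68.82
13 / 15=0.87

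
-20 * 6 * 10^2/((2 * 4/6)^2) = -6750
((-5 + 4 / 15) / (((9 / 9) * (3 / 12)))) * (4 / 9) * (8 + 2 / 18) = -82928 / 1215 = -68.25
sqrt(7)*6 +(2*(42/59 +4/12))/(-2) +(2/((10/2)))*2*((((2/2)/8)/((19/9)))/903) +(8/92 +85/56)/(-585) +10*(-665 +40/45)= -18557168555521/2793845880 +6*sqrt(7)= -6626.28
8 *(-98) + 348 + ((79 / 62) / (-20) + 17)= -519639 / 1240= -419.06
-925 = -925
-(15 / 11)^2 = -225 / 121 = -1.86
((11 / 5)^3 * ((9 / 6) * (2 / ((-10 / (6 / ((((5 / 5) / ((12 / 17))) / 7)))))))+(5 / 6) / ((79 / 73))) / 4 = -473077739 / 20145000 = -23.48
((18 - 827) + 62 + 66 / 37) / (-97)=27573 / 3589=7.68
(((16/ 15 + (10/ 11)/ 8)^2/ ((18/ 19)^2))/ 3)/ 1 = 219069601/ 423403200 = 0.52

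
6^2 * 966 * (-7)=-243432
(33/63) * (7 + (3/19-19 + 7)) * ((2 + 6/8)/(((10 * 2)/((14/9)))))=-2783/5130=-0.54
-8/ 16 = -0.50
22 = 22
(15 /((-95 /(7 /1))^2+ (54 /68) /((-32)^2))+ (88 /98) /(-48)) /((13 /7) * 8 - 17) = -11590405927 /395911810980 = -0.03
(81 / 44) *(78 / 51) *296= 155844 / 187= 833.39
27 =27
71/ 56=1.27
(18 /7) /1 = 18 /7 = 2.57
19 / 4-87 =-329 / 4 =-82.25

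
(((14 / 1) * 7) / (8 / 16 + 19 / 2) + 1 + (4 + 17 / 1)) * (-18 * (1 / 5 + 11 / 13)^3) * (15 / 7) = -2699713152 / 1922375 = -1404.36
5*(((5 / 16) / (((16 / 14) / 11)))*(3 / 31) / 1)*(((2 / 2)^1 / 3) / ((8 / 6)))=5775 / 15872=0.36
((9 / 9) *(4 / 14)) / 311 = 2 / 2177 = 0.00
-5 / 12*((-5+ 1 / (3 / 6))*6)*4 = 30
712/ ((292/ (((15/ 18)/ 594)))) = 445/ 130086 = 0.00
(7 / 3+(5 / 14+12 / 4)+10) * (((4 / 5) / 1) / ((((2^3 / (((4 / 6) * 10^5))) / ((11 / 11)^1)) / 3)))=6590000 / 21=313809.52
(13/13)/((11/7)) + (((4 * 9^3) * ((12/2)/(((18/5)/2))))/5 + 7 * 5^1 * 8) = 24471/11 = 2224.64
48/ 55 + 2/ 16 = 439/ 440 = 1.00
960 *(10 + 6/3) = 11520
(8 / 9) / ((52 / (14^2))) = 392 / 117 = 3.35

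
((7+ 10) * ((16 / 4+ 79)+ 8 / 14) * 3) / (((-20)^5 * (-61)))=5967 / 273280000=0.00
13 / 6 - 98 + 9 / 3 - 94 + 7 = -1079 / 6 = -179.83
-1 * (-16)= 16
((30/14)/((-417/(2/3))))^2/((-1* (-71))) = 100/604959831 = 0.00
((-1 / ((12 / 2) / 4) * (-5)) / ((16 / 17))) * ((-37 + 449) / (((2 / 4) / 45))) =131325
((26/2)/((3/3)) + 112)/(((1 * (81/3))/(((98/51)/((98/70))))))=6.35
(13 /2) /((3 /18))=39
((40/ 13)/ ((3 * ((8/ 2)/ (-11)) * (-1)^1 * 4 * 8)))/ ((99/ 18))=5/ 312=0.02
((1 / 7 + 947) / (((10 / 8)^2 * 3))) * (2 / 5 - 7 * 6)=-1470976 / 175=-8405.58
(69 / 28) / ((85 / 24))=414 / 595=0.70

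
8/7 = 1.14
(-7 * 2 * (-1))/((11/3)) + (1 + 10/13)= 799/143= 5.59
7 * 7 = 49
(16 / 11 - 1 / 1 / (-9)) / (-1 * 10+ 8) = -155 / 198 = -0.78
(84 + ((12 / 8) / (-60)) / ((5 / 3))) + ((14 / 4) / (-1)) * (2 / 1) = 76.98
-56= -56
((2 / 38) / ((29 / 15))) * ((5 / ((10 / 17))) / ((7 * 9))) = 85 / 23142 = 0.00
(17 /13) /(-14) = -17 /182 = -0.09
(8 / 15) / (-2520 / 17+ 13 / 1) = -136 / 34485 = -0.00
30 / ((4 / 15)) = 225 / 2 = 112.50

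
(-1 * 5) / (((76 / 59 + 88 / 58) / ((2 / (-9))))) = 1711 / 4320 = 0.40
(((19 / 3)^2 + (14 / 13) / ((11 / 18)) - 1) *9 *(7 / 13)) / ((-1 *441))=-52604 / 117117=-0.45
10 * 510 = 5100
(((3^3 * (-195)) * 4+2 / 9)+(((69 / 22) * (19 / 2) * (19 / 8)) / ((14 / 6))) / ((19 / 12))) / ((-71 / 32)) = 466596868 / 49203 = 9483.10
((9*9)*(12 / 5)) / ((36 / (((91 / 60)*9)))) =7371 / 100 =73.71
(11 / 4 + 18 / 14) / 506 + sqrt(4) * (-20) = -39.99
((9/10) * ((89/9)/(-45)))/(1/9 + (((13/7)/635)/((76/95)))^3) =-2000991610912/1124153084725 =-1.78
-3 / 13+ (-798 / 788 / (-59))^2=-1619059935 / 7024894708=-0.23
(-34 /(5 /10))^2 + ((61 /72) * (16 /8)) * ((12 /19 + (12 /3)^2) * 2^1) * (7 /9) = 4667.84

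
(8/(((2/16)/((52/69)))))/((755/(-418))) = -1391104/52095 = -26.70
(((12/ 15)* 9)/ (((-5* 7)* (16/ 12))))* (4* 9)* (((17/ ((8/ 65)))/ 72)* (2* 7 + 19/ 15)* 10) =-455481/ 280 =-1626.72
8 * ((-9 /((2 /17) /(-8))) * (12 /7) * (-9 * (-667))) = 50384036.57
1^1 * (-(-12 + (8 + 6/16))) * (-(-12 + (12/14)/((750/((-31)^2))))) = 276631/7000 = 39.52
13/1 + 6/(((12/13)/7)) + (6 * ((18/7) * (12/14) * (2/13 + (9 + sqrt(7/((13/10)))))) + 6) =648 * sqrt(910)/637 + 33771/182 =216.24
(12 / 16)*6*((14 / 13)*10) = 630 / 13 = 48.46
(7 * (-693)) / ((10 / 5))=-2425.50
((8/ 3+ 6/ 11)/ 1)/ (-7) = -0.46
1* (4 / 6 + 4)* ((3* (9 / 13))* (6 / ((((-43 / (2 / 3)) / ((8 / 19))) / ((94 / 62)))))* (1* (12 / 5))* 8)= -18192384 / 1646255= -11.05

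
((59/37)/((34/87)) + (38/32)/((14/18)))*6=1185021/35224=33.64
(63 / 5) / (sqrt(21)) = 3 *sqrt(21) / 5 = 2.75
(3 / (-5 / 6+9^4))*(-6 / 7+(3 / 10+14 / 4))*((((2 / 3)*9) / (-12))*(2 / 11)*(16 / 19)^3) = -7593984 / 103941183115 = -0.00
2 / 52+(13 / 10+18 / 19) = 2.29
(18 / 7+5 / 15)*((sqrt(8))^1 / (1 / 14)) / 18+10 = 122*sqrt(2) / 27+10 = 16.39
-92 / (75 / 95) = -1748 / 15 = -116.53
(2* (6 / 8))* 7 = 21 / 2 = 10.50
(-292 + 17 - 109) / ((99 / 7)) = -896 / 33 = -27.15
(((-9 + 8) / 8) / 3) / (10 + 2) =-0.00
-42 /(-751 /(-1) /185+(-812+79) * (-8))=-7770 /1085591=-0.01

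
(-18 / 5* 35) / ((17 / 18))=-2268 / 17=-133.41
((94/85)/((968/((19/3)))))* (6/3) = 893/61710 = 0.01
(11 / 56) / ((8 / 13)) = 143 / 448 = 0.32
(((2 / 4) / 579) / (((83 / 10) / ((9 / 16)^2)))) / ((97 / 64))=135 / 6215372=0.00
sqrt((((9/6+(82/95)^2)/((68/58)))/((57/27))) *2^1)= 21 *sqrt(15493018)/61370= 1.35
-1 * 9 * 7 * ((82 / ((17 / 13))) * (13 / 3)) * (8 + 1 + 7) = -4656288 / 17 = -273899.29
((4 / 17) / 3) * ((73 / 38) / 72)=73 / 34884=0.00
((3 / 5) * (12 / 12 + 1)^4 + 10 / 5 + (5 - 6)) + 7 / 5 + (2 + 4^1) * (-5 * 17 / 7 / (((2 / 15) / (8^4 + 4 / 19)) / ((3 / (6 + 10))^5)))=-17666413251 / 34865152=-506.71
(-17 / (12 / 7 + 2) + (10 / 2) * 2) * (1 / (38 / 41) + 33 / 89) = 691323 / 87932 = 7.86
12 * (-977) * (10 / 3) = -39080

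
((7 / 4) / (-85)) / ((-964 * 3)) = 7 / 983280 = 0.00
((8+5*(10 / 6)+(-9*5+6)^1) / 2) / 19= -34 / 57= -0.60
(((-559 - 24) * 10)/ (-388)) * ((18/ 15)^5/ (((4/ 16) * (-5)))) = -9066816/ 303125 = -29.91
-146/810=-73/405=-0.18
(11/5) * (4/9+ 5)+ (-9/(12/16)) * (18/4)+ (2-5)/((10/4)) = -389/9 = -43.22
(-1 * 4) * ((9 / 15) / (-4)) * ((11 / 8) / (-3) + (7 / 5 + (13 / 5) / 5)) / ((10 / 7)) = 6139 / 10000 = 0.61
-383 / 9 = -42.56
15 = 15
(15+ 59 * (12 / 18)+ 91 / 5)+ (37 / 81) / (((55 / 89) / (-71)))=89333 / 4455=20.05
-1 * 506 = -506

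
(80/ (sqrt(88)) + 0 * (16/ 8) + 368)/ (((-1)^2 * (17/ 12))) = 240 * sqrt(22)/ 187 + 4416/ 17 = 265.78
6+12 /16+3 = 39 /4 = 9.75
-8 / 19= -0.42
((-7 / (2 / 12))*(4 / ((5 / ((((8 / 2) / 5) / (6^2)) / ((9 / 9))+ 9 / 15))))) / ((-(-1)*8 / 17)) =-3332 / 75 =-44.43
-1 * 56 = -56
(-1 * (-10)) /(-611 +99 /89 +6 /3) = -445 /27051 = -0.02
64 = 64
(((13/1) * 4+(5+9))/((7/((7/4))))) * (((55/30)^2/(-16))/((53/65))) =-86515/20352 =-4.25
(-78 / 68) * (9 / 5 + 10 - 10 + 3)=-468 / 85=-5.51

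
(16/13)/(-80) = -1/65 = -0.02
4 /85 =0.05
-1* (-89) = 89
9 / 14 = 0.64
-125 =-125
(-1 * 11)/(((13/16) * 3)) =-4.51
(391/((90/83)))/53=32453/4770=6.80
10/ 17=0.59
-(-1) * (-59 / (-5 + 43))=-59 / 38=-1.55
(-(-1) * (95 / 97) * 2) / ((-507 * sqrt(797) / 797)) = -0.11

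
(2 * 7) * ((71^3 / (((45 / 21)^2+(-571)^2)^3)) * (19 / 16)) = 5600346874787 / 32622198480549683047232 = 0.00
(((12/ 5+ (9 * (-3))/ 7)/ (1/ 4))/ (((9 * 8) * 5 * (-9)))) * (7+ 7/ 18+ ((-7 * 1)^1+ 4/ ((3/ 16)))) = 6647/ 170100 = 0.04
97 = 97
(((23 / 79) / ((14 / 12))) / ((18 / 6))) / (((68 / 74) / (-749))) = -91057 / 1343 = -67.80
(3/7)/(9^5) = 1/137781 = 0.00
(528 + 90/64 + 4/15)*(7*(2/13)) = 1779701/3120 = 570.42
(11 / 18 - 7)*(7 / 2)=-805 / 36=-22.36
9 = 9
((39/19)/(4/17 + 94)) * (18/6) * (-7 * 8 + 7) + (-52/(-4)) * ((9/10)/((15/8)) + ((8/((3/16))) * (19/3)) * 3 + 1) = 2677200851/253650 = 10554.70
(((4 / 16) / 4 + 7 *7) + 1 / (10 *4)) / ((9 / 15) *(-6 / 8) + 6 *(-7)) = -1309 / 1132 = -1.16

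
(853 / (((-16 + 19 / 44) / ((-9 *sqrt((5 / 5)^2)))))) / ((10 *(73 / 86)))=14524884 / 250025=58.09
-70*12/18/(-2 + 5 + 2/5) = -700/51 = -13.73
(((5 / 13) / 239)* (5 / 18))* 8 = 100 / 27963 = 0.00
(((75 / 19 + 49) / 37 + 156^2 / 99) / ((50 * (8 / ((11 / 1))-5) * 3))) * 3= -955989 / 826025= -1.16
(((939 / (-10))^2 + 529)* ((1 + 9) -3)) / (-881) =-6542347 / 88100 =-74.26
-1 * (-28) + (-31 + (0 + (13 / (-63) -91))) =-5935 / 63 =-94.21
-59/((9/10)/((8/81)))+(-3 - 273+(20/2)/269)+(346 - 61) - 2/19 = 9155659/3725919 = 2.46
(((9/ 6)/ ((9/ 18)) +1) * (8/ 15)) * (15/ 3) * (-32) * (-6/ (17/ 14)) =28672/ 17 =1686.59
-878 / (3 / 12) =-3512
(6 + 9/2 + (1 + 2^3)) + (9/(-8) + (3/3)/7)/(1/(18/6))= 927/56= 16.55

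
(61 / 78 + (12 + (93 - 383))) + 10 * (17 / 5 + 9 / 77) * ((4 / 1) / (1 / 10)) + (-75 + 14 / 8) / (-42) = 9059285 / 8008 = 1131.28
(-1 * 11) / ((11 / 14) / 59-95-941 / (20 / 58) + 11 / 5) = 22715 / 5826783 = 0.00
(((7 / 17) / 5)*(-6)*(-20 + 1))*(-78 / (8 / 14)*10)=-217854 / 17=-12814.94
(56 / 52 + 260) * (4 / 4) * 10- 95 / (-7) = 238815 / 91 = 2624.34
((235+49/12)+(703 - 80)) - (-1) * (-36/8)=10291/12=857.58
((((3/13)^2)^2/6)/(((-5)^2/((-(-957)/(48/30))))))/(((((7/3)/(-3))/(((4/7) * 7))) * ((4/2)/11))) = -2558061/7997080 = -0.32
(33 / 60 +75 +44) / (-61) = -2391 / 1220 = -1.96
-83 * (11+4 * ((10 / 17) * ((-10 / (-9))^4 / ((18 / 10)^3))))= -78386461849 / 81310473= -964.04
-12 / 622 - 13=-13.02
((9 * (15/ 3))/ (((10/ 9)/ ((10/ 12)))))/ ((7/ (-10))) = -675/ 14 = -48.21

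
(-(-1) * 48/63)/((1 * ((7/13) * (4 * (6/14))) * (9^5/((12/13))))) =16/1240029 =0.00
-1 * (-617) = 617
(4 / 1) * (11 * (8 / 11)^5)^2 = 4294967296 / 214358881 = 20.04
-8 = -8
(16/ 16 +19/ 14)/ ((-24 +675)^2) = 11/ 1977738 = 0.00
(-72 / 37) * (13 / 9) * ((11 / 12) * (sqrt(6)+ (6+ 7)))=-3718 / 111 - 286 * sqrt(6) / 111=-39.81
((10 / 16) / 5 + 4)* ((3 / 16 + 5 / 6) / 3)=539 / 384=1.40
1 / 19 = 0.05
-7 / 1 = -7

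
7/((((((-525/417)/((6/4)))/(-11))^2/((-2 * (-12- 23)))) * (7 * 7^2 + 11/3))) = 63121707/260000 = 242.78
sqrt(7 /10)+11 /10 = sqrt(70) /10+11 /10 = 1.94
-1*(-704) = 704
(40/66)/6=10/99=0.10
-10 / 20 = -1 / 2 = -0.50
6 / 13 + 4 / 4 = 19 / 13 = 1.46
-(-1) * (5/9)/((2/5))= 25/18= 1.39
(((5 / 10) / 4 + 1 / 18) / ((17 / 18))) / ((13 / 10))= 5 / 34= 0.15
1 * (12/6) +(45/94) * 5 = 413/94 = 4.39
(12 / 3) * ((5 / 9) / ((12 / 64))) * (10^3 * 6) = 640000 / 9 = 71111.11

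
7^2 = 49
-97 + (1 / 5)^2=-2424 / 25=-96.96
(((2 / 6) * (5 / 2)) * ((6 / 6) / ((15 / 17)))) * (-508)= -4318 / 9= -479.78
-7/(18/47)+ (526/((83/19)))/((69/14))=211435/34362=6.15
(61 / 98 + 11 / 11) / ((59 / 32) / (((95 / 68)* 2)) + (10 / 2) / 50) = 8056 / 3773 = 2.14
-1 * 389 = -389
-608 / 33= -18.42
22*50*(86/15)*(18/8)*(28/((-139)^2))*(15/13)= 5959800/251173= 23.73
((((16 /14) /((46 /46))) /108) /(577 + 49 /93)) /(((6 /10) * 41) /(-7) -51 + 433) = 31 /640346733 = 0.00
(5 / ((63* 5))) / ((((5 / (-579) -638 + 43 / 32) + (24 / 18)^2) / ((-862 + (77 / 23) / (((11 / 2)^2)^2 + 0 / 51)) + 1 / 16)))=162962287126 / 7562236173415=0.02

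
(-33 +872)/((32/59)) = 49501/32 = 1546.91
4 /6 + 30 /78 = 1.05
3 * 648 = 1944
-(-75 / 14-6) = 159 / 14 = 11.36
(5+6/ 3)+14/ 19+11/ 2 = 503/ 38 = 13.24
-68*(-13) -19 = 865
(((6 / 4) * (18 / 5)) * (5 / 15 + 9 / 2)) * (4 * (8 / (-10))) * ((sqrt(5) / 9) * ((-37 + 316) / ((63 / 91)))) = -93496 * sqrt(5) / 25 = -8362.54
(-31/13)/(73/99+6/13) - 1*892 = -1379425/1543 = -893.99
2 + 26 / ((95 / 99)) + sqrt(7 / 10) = sqrt(70) / 10 + 2764 / 95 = 29.93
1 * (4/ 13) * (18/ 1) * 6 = 432/ 13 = 33.23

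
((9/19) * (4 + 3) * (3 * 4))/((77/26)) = 2808/209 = 13.44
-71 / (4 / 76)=-1349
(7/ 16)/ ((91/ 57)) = 57/ 208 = 0.27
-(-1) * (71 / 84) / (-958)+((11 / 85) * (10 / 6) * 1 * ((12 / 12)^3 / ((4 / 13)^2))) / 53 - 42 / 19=-1991480811 / 918400112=-2.17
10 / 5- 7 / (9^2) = 155 / 81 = 1.91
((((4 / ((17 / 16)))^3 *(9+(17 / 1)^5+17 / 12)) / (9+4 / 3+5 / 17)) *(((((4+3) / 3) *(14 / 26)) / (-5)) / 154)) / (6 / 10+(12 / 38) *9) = -37127919976448 / 10986824277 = -3379.31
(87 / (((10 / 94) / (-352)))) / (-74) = 719664 / 185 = 3890.08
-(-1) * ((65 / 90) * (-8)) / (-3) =52 / 27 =1.93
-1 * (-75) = 75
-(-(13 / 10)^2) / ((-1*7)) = -169 / 700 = -0.24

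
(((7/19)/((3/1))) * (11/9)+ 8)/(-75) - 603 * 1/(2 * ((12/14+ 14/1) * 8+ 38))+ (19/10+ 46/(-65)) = -102331757/122042700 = -0.84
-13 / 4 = -3.25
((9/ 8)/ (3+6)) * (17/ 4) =17/ 32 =0.53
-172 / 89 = -1.93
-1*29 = -29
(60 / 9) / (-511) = -20 / 1533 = -0.01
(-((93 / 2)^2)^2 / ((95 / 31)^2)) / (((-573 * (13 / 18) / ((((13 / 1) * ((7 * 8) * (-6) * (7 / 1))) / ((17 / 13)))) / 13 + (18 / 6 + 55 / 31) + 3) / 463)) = -153798874206606397314 / 5188186452625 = -29644053.01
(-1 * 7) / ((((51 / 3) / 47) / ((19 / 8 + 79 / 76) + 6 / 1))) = -470799 / 2584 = -182.20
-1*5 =-5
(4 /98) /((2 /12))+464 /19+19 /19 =23895 /931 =25.67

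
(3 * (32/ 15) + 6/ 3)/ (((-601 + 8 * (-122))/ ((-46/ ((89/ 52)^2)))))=5224128/ 62457085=0.08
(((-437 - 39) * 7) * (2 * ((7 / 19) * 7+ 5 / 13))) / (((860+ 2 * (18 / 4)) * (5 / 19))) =-4878048 / 56485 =-86.36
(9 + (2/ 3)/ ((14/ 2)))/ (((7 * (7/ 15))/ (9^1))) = 8595/ 343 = 25.06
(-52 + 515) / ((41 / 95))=1072.80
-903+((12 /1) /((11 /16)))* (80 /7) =-54171 /77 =-703.52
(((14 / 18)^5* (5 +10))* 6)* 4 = 672280 / 6561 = 102.47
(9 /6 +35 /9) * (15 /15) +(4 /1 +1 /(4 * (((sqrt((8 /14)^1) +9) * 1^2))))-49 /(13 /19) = -16388315 /263484-sqrt(7) /1126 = -62.20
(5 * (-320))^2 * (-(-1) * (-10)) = -25600000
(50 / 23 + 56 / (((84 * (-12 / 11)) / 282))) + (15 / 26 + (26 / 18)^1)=-904919 / 5382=-168.14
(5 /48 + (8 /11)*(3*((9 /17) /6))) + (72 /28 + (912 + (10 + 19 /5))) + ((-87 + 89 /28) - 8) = 37557679 /44880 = 836.85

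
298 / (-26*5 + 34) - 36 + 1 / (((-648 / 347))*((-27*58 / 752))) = -39420713 / 1014768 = -38.85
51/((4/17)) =867/4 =216.75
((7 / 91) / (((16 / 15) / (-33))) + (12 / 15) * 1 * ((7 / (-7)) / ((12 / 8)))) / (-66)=9089 / 205920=0.04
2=2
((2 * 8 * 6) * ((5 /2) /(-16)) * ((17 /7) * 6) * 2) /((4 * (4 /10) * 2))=-3825 /28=-136.61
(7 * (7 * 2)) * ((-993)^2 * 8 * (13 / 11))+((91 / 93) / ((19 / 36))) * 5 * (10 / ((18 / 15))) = 5919339419812 / 6479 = 913619296.16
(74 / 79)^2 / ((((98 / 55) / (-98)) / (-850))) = 256003000 / 6241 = 41019.55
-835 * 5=-4175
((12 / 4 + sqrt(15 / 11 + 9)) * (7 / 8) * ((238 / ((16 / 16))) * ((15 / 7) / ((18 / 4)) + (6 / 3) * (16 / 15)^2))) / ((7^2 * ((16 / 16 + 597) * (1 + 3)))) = 36839 / 2511600 + 3349 * sqrt(1254) / 7534800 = 0.03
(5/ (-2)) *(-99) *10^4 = 2475000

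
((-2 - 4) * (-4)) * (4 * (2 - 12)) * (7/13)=-6720/13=-516.92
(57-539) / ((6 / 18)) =-1446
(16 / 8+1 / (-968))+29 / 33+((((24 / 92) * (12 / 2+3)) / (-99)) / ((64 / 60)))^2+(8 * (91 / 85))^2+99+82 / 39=177.34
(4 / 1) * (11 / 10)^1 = 22 / 5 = 4.40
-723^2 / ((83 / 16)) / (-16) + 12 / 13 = 6796473 / 1079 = 6298.86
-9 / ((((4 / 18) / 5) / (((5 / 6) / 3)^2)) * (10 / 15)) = -375 / 16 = -23.44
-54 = -54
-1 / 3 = -0.33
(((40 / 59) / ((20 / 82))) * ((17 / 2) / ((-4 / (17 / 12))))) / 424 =-11849 / 600384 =-0.02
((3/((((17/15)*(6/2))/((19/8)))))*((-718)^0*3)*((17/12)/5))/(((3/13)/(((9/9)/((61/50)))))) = 6175/976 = 6.33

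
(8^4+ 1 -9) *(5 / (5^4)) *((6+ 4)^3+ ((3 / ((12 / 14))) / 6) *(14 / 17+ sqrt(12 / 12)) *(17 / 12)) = 73694887 / 2250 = 32753.28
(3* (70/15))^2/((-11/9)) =-1764/11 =-160.36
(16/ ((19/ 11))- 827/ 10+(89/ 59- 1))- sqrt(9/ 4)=-417171/ 5605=-74.43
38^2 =1444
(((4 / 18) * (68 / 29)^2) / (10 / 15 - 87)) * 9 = -27744 / 217819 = -0.13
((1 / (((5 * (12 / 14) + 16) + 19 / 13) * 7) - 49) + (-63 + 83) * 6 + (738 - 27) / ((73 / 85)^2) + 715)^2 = 340600693943622827584 / 111220035380281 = 3062404.11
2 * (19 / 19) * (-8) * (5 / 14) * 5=-200 / 7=-28.57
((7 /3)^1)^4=2401 /81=29.64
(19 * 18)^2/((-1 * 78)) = -19494/13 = -1499.54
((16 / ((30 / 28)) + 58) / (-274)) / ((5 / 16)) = -8752 / 10275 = -0.85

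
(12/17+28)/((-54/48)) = -25.52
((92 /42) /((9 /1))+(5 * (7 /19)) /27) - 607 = -726206 /1197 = -606.69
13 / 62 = 0.21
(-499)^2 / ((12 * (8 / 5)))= 1245005 / 96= 12968.80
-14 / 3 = -4.67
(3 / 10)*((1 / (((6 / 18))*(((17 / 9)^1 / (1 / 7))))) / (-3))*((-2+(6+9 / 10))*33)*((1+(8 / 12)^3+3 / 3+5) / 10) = -45507 / 17000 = -2.68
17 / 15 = 1.13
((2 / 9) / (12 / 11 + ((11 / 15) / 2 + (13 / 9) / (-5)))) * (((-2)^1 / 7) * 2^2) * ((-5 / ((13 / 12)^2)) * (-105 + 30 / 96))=-132660000 / 1368731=-96.92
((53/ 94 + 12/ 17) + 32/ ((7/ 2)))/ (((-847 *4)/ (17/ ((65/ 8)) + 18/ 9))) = -442605/ 35191156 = -0.01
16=16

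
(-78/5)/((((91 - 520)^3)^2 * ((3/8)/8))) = -128/2397565083069585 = -0.00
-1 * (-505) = 505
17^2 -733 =-444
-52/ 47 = -1.11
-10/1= -10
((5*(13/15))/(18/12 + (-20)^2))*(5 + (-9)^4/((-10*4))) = -82693/48180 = -1.72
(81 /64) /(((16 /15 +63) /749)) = 910035 /61504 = 14.80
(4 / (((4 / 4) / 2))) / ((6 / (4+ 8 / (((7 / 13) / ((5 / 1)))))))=2192 / 21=104.38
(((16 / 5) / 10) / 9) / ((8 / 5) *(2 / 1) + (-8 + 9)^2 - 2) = 8 / 495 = 0.02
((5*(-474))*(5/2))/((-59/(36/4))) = 53325/59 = 903.81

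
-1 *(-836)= 836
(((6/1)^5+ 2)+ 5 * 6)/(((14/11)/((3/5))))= 128832/35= 3680.91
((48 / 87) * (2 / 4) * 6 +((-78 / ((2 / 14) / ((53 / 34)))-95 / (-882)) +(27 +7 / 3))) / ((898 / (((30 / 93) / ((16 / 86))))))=-76661827385 / 48418744752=-1.58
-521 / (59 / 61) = -31781 / 59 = -538.66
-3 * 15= -45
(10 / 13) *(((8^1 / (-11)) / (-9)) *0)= 0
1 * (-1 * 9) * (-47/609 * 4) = 564/203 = 2.78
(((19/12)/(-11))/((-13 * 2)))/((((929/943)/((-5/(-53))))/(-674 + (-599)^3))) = -113940.54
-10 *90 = -900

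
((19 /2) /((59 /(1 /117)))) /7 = 19 /96642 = 0.00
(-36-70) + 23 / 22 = -2309 / 22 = -104.95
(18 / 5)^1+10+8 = 108 / 5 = 21.60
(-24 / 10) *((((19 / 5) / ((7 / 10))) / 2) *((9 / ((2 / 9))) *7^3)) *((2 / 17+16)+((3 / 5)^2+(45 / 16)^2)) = -600285058569 / 272000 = -2206930.36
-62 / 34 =-31 / 17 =-1.82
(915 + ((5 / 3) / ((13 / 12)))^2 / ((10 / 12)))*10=1551150 / 169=9178.40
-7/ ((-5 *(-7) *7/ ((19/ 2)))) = -19/ 70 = -0.27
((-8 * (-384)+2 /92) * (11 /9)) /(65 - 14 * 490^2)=-1554443 /1391592690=-0.00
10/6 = 5/3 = 1.67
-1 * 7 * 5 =-35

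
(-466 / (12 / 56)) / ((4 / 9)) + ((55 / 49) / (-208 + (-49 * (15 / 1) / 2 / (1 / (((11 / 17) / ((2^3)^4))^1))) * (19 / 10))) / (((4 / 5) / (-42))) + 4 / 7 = -1984996948309 / 405751829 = -4892.15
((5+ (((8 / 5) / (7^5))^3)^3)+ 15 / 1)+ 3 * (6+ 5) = 11076886590724015171654070157034575380546327103 / 208997860202339908899133399189331610951171875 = 53.00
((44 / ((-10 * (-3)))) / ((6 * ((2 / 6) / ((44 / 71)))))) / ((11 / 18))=264 / 355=0.74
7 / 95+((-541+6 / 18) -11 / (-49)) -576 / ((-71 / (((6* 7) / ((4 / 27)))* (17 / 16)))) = 1887171964 / 991515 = 1903.32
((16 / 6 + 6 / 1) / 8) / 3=13 / 36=0.36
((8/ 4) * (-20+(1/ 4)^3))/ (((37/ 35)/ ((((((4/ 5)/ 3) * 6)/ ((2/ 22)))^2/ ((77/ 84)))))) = -2363592/ 185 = -12776.17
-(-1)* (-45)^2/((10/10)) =2025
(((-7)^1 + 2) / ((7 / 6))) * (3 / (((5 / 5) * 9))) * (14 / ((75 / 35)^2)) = -196 / 45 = -4.36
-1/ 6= -0.17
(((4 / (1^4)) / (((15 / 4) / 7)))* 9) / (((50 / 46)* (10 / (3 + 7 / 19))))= 247296 / 11875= 20.82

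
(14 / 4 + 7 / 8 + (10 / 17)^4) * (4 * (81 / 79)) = 18.43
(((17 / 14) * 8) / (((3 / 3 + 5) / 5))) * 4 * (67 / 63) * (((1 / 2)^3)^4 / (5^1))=1139 / 677376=0.00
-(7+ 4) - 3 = -14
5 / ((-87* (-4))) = 5 / 348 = 0.01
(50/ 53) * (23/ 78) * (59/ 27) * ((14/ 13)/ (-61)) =-474950/ 44256537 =-0.01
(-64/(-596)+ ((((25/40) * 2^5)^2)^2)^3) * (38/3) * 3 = 23191552000000000608/149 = 155648000000000004.08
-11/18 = -0.61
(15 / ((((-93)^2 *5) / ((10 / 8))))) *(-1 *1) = -5 / 11532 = -0.00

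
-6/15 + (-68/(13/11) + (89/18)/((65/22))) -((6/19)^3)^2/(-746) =-115519229185003/2053129292721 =-56.26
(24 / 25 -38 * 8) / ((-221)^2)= -7576 / 1221025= -0.01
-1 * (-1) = 1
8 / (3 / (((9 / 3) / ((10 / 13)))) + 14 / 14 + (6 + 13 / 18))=1872 / 1987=0.94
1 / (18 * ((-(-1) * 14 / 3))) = 1 / 84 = 0.01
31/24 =1.29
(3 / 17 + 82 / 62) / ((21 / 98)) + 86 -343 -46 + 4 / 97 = -45388027 / 153357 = -295.96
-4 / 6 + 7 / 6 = 1 / 2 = 0.50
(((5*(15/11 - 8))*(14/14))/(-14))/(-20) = -73/616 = -0.12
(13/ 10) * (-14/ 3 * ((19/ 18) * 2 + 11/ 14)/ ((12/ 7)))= -6643/ 648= -10.25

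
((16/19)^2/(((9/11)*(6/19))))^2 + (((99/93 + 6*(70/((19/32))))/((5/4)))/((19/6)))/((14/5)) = 71.45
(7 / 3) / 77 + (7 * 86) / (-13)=-19853 / 429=-46.28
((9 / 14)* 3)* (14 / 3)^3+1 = 197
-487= -487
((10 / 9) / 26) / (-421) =-5 / 49257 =-0.00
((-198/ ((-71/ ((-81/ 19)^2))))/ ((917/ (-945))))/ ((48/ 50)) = -730731375/ 13430644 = -54.41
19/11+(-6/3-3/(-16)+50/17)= 8545/2992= 2.86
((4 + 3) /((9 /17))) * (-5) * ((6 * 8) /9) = -9520 /27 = -352.59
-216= -216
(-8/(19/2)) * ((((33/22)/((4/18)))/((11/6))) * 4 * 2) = -5184/209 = -24.80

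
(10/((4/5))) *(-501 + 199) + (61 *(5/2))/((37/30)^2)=-5030725/1369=-3674.74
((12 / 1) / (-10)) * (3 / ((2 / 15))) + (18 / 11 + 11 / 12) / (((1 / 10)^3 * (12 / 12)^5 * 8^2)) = 13613 / 1056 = 12.89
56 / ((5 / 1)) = 56 / 5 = 11.20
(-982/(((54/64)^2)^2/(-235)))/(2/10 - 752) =-1209899417600/1997686719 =-605.65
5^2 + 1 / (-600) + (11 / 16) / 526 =15779773 / 631200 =25.00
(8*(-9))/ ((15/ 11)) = -264/ 5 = -52.80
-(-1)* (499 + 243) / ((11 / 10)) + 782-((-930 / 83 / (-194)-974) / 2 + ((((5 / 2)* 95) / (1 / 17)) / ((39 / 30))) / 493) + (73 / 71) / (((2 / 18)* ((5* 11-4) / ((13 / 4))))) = 312364404311813 / 161194835516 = 1937.81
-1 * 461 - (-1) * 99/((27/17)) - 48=-1340/3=-446.67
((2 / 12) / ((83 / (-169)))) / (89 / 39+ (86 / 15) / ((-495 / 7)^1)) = -5437575 / 35266534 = -0.15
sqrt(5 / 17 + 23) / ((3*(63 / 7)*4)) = sqrt(187) / 306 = 0.04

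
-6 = -6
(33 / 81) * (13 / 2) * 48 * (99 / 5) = 12584 / 5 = 2516.80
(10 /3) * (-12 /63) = -40 /63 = -0.63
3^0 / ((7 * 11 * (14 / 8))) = 4 / 539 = 0.01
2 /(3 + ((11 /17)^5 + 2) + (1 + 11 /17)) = 1419857 /4799462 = 0.30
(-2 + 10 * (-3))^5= -33554432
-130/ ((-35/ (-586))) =-15236/ 7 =-2176.57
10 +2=12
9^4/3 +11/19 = 41564/19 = 2187.58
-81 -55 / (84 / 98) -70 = -1291 / 6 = -215.17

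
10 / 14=5 / 7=0.71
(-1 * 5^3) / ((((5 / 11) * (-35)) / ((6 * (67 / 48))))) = 3685 / 56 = 65.80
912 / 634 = 456 / 317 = 1.44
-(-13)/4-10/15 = 2.58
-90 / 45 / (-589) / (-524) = -1 / 154318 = -0.00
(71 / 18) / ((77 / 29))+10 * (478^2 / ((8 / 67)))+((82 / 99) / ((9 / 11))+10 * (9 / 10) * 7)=238697480611 / 12474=19135600.50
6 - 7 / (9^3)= 5.99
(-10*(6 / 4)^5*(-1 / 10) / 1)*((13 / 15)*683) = 4494.99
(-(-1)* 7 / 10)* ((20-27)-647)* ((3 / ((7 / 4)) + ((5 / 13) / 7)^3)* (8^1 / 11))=-307251816 / 538265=-570.82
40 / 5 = 8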